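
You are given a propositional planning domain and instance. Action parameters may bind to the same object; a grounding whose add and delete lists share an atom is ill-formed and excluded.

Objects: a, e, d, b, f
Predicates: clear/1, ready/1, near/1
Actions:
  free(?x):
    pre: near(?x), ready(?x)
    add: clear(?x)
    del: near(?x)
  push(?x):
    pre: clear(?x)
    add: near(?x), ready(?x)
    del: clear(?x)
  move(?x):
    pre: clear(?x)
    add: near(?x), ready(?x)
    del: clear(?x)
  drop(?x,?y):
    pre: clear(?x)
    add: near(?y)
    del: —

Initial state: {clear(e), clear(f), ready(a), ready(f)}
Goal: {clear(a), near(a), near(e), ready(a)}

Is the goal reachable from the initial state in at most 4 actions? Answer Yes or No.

1. push(e)  →  {clear(f), near(e), ready(a), ready(e), ready(f)}
2. drop(f,a)  →  {clear(f), near(a), near(e), ready(a), ready(e), ready(f)}
3. free(a)  →  {clear(a), clear(f), near(e), ready(a), ready(e), ready(f)}
4. drop(a,a)  →  {clear(a), clear(f), near(a), near(e), ready(a), ready(e), ready(f)}
optimal plan length = 4; 4 ≤ 4

Yes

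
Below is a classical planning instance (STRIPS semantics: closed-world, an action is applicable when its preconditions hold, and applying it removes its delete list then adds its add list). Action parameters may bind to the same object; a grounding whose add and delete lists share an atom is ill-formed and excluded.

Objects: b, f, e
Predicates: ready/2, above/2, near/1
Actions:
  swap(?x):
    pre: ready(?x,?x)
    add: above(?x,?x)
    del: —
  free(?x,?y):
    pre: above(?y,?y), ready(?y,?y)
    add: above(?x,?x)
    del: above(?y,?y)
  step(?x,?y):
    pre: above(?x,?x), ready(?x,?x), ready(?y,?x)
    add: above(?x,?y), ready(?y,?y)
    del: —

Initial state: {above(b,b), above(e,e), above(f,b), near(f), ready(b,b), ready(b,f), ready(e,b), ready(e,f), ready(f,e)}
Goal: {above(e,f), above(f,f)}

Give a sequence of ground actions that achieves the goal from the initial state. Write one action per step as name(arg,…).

1. step(b,e)  →  {above(b,b), above(b,e), above(e,e), above(f,b), near(f), ready(b,b), ready(b,f), ready(e,b), ready(e,e), ready(e,f), ready(f,e)}
2. free(f,b)  →  {above(b,e), above(e,e), above(f,b), above(f,f), near(f), ready(b,b), ready(b,f), ready(e,b), ready(e,e), ready(e,f), ready(f,e)}
3. step(e,f)  →  {above(b,e), above(e,e), above(e,f), above(f,b), above(f,f), near(f), ready(b,b), ready(b,f), ready(e,b), ready(e,e), ready(e,f), ready(f,e), ready(f,f)}

step(b,e); free(f,b); step(e,f)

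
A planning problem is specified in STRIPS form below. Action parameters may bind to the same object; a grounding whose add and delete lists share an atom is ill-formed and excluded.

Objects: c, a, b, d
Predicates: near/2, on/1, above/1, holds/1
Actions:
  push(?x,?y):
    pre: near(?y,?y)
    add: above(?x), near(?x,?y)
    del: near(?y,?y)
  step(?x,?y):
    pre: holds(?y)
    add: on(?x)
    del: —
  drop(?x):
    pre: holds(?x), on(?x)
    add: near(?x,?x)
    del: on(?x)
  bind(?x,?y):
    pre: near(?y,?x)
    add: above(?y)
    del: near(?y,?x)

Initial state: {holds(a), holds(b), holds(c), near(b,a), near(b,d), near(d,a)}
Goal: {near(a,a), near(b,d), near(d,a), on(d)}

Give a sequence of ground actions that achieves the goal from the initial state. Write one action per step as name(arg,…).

step(a,c); step(d,c); drop(a)

1. step(a,c)  →  {holds(a), holds(b), holds(c), near(b,a), near(b,d), near(d,a), on(a)}
2. step(d,c)  →  {holds(a), holds(b), holds(c), near(b,a), near(b,d), near(d,a), on(a), on(d)}
3. drop(a)  →  {holds(a), holds(b), holds(c), near(a,a), near(b,a), near(b,d), near(d,a), on(d)}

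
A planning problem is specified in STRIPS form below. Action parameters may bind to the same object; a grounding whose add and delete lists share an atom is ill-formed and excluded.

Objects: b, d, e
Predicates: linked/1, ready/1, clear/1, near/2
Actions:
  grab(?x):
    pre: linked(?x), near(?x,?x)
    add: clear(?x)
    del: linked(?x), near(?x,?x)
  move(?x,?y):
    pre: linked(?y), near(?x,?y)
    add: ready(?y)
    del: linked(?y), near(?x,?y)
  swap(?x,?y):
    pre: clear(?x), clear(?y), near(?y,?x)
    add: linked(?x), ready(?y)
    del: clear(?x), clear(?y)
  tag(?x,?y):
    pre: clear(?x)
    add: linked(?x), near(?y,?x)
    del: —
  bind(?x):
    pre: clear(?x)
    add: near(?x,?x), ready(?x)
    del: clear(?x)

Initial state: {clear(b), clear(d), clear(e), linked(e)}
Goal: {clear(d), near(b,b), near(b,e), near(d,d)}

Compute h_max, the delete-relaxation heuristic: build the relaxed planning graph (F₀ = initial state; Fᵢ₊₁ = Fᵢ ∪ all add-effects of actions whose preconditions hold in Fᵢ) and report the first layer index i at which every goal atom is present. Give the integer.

1

F0 = init (4 atoms)
F1 = F0 ∪ {linked(b), linked(d), near(b,b), near(b,d), near(b,e), near(d,b), near(d,d), near(d,e), near(e,b), near(e,d), near(e,e), ready(b), ready(d), ready(e)}  (18 atoms)
goal ⊆ F1  ⇒  h_max = 1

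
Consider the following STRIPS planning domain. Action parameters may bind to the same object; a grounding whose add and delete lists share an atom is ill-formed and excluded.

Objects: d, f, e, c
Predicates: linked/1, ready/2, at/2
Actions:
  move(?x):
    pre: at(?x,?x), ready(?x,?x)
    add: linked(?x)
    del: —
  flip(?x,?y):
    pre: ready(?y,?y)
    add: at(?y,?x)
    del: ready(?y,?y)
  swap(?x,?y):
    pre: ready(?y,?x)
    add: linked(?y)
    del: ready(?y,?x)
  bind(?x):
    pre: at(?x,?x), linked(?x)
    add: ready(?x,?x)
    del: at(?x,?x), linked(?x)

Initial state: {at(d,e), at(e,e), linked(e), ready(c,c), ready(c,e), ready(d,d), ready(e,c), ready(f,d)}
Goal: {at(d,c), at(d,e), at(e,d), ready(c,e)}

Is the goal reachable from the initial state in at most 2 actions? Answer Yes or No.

1. flip(c,d)  →  {at(d,c), at(d,e), at(e,e), linked(e), ready(c,c), ready(c,e), ready(e,c), ready(f,d)}
2. bind(e)  →  {at(d,c), at(d,e), ready(c,c), ready(c,e), ready(e,c), ready(e,e), ready(f,d)}
3. flip(d,e)  →  {at(d,c), at(d,e), at(e,d), ready(c,c), ready(c,e), ready(e,c), ready(f,d)}
optimal plan length = 3; 3 > 2

No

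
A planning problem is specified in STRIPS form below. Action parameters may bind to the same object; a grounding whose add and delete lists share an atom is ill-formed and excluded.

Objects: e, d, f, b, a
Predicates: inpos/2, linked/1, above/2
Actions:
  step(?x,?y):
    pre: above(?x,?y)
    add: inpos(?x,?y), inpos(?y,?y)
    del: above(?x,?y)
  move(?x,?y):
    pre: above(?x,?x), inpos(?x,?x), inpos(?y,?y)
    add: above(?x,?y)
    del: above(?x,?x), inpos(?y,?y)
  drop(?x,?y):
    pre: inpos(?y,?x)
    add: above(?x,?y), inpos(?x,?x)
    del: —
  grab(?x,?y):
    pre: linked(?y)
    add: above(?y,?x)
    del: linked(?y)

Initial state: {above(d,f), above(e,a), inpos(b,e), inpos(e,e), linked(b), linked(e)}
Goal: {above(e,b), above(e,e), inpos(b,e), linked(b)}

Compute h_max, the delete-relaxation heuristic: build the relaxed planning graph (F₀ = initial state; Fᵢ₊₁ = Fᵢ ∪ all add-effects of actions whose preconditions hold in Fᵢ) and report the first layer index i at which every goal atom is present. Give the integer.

1

F0 = init (6 atoms)
F1 = F0 ∪ {above(b,a), above(b,b), above(b,d), above(b,e), above(b,f), above(e,b), above(e,d), above(e,e), above(e,f), inpos(a,a), inpos(d,f), inpos(e,a), inpos(f,f)}  (19 atoms)
goal ⊆ F1  ⇒  h_max = 1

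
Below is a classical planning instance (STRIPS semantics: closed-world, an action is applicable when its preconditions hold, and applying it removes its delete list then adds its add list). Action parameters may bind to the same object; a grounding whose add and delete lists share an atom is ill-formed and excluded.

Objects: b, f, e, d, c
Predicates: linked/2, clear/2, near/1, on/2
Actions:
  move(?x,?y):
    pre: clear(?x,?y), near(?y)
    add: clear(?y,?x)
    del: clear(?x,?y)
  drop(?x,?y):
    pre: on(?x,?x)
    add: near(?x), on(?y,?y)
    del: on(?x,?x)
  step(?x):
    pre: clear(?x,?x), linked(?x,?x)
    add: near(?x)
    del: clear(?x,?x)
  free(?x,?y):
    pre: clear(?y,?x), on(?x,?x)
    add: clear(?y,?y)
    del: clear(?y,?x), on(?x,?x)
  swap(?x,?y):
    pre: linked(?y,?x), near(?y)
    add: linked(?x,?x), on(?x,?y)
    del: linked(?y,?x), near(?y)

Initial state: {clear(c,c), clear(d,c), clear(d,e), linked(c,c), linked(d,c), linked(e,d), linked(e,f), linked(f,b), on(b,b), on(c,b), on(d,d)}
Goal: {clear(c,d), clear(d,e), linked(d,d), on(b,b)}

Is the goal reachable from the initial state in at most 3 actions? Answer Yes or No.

No

1. drop(b,e)  →  {clear(c,c), clear(d,c), clear(d,e), linked(c,c), linked(d,c), linked(e,d), linked(e,f), linked(f,b), near(b), on(c,b), on(d,d), on(e,e)}
2. drop(e,b)  →  {clear(c,c), clear(d,c), clear(d,e), linked(c,c), linked(d,c), linked(e,d), linked(e,f), linked(f,b), near(b), near(e), on(b,b), on(c,b), on(d,d)}
3. step(c)  →  {clear(d,c), clear(d,e), linked(c,c), linked(d,c), linked(e,d), linked(e,f), linked(f,b), near(b), near(c), near(e), on(b,b), on(c,b), on(d,d)}
4. move(d,c)  →  {clear(c,d), clear(d,e), linked(c,c), linked(d,c), linked(e,d), linked(e,f), linked(f,b), near(b), near(c), near(e), on(b,b), on(c,b), on(d,d)}
5. swap(d,e)  →  {clear(c,d), clear(d,e), linked(c,c), linked(d,c), linked(d,d), linked(e,f), linked(f,b), near(b), near(c), on(b,b), on(c,b), on(d,d), on(d,e)}
optimal plan length = 5; 5 > 3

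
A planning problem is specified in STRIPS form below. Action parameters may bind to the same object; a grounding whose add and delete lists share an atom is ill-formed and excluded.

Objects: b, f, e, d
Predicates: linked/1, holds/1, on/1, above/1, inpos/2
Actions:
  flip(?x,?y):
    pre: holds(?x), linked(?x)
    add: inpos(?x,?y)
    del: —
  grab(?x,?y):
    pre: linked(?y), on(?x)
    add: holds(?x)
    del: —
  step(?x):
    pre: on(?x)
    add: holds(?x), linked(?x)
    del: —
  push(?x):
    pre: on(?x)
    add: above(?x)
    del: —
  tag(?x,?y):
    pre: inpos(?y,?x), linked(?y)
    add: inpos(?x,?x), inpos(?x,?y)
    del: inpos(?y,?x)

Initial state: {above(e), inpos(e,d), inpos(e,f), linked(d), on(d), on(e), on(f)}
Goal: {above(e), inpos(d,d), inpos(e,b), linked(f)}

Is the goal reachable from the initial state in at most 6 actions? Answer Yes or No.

Yes

1. step(f)  →  {above(e), holds(f), inpos(e,d), inpos(e,f), linked(d), linked(f), on(d), on(e), on(f)}
2. step(e)  →  {above(e), holds(e), holds(f), inpos(e,d), inpos(e,f), linked(d), linked(e), linked(f), on(d), on(e), on(f)}
3. flip(e,b)  →  {above(e), holds(e), holds(f), inpos(e,b), inpos(e,d), inpos(e,f), linked(d), linked(e), linked(f), on(d), on(e), on(f)}
4. tag(d,e)  →  {above(e), holds(e), holds(f), inpos(d,d), inpos(d,e), inpos(e,b), inpos(e,f), linked(d), linked(e), linked(f), on(d), on(e), on(f)}
optimal plan length = 4; 4 ≤ 6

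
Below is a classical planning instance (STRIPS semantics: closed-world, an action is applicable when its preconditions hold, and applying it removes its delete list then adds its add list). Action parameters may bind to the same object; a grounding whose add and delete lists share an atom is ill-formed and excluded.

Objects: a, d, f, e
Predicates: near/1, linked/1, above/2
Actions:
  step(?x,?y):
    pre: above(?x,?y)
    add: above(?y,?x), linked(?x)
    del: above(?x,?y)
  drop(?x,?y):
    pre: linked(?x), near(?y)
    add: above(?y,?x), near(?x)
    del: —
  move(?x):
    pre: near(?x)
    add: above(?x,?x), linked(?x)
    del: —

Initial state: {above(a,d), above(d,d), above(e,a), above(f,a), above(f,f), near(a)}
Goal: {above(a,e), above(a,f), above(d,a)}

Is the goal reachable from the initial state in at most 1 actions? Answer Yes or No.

1. step(a,d)  →  {above(d,a), above(d,d), above(e,a), above(f,a), above(f,f), linked(a), near(a)}
2. step(f,a)  →  {above(a,f), above(d,a), above(d,d), above(e,a), above(f,f), linked(a), linked(f), near(a)}
3. step(e,a)  →  {above(a,e), above(a,f), above(d,a), above(d,d), above(f,f), linked(a), linked(e), linked(f), near(a)}
optimal plan length = 3; 3 > 1

No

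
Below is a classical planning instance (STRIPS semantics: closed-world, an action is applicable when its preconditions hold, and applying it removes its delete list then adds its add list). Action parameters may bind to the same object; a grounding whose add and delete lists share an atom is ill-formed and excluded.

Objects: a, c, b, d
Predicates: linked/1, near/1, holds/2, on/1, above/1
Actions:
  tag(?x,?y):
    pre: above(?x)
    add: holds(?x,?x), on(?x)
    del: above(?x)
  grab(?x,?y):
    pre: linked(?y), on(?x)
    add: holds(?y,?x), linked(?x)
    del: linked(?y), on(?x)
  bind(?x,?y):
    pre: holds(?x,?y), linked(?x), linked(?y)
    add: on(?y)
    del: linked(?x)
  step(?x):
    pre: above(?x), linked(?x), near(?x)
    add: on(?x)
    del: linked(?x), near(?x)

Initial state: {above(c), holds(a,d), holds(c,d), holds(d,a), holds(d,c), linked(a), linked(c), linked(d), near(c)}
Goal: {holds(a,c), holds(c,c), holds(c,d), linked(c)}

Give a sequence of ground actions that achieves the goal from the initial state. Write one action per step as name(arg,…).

tag(c,a); grab(c,a)

1. tag(c,a)  →  {holds(a,d), holds(c,c), holds(c,d), holds(d,a), holds(d,c), linked(a), linked(c), linked(d), near(c), on(c)}
2. grab(c,a)  →  {holds(a,c), holds(a,d), holds(c,c), holds(c,d), holds(d,a), holds(d,c), linked(c), linked(d), near(c)}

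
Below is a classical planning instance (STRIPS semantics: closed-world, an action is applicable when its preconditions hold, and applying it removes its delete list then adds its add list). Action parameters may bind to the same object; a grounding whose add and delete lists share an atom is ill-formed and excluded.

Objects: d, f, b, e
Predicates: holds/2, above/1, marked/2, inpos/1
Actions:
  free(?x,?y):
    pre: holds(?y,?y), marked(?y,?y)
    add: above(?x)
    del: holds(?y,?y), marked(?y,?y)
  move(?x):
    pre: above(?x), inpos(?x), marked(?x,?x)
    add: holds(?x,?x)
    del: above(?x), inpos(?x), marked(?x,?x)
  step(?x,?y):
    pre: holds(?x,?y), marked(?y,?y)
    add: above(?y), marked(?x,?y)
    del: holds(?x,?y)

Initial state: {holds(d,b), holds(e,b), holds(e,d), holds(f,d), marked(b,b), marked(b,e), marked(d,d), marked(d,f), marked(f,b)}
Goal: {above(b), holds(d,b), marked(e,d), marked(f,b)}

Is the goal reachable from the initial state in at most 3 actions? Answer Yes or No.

Yes

1. step(e,d)  →  {above(d), holds(d,b), holds(e,b), holds(f,d), marked(b,b), marked(b,e), marked(d,d), marked(d,f), marked(e,d), marked(f,b)}
2. step(e,b)  →  {above(b), above(d), holds(d,b), holds(f,d), marked(b,b), marked(b,e), marked(d,d), marked(d,f), marked(e,b), marked(e,d), marked(f,b)}
optimal plan length = 2; 2 ≤ 3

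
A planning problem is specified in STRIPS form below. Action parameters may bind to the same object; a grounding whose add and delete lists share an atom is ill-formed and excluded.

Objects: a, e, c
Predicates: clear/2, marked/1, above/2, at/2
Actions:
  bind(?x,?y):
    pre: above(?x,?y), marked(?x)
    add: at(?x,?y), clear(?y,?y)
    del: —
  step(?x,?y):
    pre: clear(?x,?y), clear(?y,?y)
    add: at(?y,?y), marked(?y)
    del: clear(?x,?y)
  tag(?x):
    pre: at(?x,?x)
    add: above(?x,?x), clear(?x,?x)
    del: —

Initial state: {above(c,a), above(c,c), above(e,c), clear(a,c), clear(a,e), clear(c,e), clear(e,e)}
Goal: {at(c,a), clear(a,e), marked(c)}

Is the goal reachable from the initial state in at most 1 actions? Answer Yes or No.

1. step(e,e)  →  {above(c,a), above(c,c), above(e,c), at(e,e), clear(a,c), clear(a,e), clear(c,e), marked(e)}
2. bind(e,c)  →  {above(c,a), above(c,c), above(e,c), at(e,c), at(e,e), clear(a,c), clear(a,e), clear(c,c), clear(c,e), marked(e)}
3. step(a,c)  →  {above(c,a), above(c,c), above(e,c), at(c,c), at(e,c), at(e,e), clear(a,e), clear(c,c), clear(c,e), marked(c), marked(e)}
4. bind(c,a)  →  {above(c,a), above(c,c), above(e,c), at(c,a), at(c,c), at(e,c), at(e,e), clear(a,a), clear(a,e), clear(c,c), clear(c,e), marked(c), marked(e)}
optimal plan length = 4; 4 > 1

No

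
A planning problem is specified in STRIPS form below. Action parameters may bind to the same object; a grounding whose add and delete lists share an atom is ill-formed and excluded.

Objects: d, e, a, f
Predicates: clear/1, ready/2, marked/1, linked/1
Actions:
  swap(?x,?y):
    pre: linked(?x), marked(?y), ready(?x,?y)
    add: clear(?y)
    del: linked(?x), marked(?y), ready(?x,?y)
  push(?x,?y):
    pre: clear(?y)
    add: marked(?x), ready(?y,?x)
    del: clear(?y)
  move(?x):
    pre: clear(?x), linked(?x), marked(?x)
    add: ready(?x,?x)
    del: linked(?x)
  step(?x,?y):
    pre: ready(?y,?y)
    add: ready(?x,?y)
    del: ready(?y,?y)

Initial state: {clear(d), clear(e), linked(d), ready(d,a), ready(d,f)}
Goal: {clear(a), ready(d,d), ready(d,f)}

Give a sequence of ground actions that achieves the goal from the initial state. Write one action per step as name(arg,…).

1. push(d,d)  →  {clear(e), linked(d), marked(d), ready(d,a), ready(d,d), ready(d,f)}
2. push(a,e)  →  {linked(d), marked(a), marked(d), ready(d,a), ready(d,d), ready(d,f), ready(e,a)}
3. swap(d,a)  →  {clear(a), marked(d), ready(d,d), ready(d,f), ready(e,a)}

push(d,d); push(a,e); swap(d,a)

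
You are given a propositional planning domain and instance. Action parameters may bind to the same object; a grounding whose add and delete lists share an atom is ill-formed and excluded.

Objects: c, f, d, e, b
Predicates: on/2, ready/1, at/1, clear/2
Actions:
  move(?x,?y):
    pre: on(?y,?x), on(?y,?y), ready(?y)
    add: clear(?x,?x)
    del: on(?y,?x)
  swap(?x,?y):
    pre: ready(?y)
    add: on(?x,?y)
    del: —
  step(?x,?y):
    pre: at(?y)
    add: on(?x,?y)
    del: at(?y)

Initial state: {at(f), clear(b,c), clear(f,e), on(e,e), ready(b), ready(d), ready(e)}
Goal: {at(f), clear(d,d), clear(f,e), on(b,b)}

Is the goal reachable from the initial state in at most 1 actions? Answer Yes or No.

No

1. swap(d,d)  →  {at(f), clear(b,c), clear(f,e), on(d,d), on(e,e), ready(b), ready(d), ready(e)}
2. move(d,d)  →  {at(f), clear(b,c), clear(d,d), clear(f,e), on(e,e), ready(b), ready(d), ready(e)}
3. swap(b,b)  →  {at(f), clear(b,c), clear(d,d), clear(f,e), on(b,b), on(e,e), ready(b), ready(d), ready(e)}
optimal plan length = 3; 3 > 1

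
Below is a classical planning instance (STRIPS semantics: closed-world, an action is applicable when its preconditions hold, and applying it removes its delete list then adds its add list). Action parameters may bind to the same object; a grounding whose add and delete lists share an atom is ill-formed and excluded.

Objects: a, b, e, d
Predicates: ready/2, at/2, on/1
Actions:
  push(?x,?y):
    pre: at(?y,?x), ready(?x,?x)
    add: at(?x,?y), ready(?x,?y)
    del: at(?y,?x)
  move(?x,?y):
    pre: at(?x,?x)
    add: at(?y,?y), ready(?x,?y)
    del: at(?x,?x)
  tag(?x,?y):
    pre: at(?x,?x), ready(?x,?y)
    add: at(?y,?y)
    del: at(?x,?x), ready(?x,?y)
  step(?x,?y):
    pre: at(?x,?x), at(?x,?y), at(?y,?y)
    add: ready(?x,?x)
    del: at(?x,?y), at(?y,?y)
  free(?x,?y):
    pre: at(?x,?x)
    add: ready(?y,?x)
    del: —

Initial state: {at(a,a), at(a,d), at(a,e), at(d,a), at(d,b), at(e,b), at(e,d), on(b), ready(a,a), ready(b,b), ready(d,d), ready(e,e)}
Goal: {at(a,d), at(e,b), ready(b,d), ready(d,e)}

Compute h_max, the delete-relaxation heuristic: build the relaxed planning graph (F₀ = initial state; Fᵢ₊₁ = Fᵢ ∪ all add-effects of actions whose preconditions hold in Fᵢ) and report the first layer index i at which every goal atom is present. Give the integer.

1

F0 = init (12 atoms)
F1 = F0 ∪ {at(b,b), at(b,d), at(b,e), at(d,d), at(d,e), at(e,a), at(e,e), ready(a,b), ready(a,d), ready(a,e), ready(b,a), ready(b,d), ready(b,e), ready(d,a), ready(d,e), ready(e,a)}  (28 atoms)
goal ⊆ F1  ⇒  h_max = 1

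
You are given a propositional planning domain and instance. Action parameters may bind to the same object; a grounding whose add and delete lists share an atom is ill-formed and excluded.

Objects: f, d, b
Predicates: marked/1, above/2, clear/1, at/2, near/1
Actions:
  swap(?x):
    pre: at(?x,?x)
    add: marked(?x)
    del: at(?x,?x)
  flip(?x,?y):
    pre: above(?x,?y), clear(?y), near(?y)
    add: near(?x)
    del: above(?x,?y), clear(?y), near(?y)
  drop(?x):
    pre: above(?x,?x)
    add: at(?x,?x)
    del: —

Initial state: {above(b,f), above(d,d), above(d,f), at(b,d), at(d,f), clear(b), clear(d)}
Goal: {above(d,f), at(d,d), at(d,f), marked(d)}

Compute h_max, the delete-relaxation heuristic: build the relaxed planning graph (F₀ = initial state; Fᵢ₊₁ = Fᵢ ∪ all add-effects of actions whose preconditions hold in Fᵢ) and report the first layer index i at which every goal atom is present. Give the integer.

2

F0 = init (7 atoms)
F1 = F0 ∪ {at(d,d)}  (8 atoms)
F2 = F1 ∪ {marked(d)}  (9 atoms)
goal ⊆ F2  ⇒  h_max = 2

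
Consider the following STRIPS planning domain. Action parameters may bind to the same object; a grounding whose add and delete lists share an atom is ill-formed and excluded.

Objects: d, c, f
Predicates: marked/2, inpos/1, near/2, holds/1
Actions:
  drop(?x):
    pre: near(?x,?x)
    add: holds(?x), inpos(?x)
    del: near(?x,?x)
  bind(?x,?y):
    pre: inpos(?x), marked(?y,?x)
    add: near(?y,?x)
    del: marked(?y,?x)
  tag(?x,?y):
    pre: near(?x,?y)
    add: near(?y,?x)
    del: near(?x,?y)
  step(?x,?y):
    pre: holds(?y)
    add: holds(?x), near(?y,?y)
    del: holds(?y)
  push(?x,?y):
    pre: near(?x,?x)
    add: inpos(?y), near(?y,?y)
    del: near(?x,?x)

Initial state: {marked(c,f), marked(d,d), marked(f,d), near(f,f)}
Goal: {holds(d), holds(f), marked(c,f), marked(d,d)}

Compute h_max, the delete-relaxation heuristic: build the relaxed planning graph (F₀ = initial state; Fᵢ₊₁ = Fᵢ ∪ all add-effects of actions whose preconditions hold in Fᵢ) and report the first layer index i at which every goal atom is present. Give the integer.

2

F0 = init (4 atoms)
F1 = F0 ∪ {holds(f), inpos(c), inpos(d), inpos(f), near(c,c), near(d,d)}  (10 atoms)
F2 = F1 ∪ {holds(c), holds(d), near(c,f), near(f,d)}  (14 atoms)
goal ⊆ F2  ⇒  h_max = 2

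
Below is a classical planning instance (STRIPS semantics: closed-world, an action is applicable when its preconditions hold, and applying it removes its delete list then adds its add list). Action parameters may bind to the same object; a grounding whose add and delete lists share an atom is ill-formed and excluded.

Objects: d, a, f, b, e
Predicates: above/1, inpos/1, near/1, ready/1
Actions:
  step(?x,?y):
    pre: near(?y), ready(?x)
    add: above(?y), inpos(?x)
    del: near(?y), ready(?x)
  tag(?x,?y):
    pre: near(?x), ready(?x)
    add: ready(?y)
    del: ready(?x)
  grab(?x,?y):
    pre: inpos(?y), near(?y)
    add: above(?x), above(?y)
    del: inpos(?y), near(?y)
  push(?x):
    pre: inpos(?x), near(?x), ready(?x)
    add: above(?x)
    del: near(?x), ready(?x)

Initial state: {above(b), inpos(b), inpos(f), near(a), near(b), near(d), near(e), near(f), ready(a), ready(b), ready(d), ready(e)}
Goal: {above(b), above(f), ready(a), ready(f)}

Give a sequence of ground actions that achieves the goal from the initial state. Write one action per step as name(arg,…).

1. step(d,f)  →  {above(b), above(f), inpos(b), inpos(d), inpos(f), near(a), near(b), near(d), near(e), ready(a), ready(b), ready(e)}
2. tag(b,f)  →  {above(b), above(f), inpos(b), inpos(d), inpos(f), near(a), near(b), near(d), near(e), ready(a), ready(e), ready(f)}

step(d,f); tag(b,f)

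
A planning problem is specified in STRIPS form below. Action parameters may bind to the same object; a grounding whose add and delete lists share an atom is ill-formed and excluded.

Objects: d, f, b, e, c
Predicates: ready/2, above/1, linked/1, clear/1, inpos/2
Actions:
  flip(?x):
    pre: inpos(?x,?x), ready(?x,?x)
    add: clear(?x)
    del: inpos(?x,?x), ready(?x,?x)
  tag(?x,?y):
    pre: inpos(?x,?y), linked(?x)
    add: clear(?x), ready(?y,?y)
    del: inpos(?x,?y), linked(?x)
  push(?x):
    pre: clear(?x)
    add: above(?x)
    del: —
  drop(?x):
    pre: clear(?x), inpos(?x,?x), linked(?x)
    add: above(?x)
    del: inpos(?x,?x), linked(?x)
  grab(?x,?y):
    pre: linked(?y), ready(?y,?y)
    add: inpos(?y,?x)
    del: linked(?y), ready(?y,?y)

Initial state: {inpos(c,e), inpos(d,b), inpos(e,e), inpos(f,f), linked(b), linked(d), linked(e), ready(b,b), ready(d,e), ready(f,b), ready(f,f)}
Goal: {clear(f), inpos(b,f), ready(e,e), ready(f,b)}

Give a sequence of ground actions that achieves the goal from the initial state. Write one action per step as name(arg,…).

1. flip(f)  →  {clear(f), inpos(c,e), inpos(d,b), inpos(e,e), linked(b), linked(d), linked(e), ready(b,b), ready(d,e), ready(f,b)}
2. tag(e,e)  →  {clear(e), clear(f), inpos(c,e), inpos(d,b), linked(b), linked(d), ready(b,b), ready(d,e), ready(e,e), ready(f,b)}
3. grab(f,b)  →  {clear(e), clear(f), inpos(b,f), inpos(c,e), inpos(d,b), linked(d), ready(d,e), ready(e,e), ready(f,b)}

flip(f); tag(e,e); grab(f,b)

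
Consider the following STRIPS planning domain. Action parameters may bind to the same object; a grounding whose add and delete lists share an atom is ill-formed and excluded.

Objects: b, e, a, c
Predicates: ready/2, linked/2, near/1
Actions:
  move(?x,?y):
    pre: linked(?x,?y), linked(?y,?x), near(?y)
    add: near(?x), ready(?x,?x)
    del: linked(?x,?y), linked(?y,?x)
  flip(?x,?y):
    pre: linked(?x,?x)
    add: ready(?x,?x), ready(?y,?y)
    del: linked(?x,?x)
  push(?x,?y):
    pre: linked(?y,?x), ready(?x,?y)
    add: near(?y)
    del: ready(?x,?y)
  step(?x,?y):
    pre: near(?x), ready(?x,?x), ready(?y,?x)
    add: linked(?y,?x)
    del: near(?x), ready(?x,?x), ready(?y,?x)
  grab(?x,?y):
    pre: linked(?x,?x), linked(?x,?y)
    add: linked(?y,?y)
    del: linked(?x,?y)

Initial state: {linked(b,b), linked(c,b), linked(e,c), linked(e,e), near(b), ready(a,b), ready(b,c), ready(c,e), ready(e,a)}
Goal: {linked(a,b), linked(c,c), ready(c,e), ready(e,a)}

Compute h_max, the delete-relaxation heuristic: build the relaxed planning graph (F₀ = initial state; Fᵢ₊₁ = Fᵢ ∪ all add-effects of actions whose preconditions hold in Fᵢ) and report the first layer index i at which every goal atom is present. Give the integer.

F0 = init (9 atoms)
F1 = F0 ∪ {linked(c,c), near(c), near(e), ready(a,a), ready(b,b), ready(c,c), ready(e,e)}  (16 atoms)
F2 = F1 ∪ {linked(a,b), linked(b,c), linked(c,e)}  (19 atoms)
goal ⊆ F2  ⇒  h_max = 2

2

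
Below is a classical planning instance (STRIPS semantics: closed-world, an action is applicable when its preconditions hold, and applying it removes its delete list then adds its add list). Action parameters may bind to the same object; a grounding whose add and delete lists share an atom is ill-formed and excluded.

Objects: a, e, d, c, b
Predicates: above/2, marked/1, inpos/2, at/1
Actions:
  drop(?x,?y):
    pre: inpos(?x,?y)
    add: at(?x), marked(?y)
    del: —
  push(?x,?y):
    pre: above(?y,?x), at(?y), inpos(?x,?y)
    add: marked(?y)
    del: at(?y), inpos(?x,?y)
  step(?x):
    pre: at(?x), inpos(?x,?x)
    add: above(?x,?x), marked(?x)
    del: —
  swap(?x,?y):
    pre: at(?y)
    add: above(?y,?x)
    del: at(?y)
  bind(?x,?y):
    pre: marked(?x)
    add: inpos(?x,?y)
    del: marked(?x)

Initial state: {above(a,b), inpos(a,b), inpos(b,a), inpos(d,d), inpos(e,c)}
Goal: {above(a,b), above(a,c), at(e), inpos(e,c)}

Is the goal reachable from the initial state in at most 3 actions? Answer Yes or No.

1. drop(a,b)  →  {above(a,b), at(a), inpos(a,b), inpos(b,a), inpos(d,d), inpos(e,c), marked(b)}
2. drop(e,c)  →  {above(a,b), at(a), at(e), inpos(a,b), inpos(b,a), inpos(d,d), inpos(e,c), marked(b), marked(c)}
3. swap(c,a)  →  {above(a,b), above(a,c), at(e), inpos(a,b), inpos(b,a), inpos(d,d), inpos(e,c), marked(b), marked(c)}
optimal plan length = 3; 3 ≤ 3

Yes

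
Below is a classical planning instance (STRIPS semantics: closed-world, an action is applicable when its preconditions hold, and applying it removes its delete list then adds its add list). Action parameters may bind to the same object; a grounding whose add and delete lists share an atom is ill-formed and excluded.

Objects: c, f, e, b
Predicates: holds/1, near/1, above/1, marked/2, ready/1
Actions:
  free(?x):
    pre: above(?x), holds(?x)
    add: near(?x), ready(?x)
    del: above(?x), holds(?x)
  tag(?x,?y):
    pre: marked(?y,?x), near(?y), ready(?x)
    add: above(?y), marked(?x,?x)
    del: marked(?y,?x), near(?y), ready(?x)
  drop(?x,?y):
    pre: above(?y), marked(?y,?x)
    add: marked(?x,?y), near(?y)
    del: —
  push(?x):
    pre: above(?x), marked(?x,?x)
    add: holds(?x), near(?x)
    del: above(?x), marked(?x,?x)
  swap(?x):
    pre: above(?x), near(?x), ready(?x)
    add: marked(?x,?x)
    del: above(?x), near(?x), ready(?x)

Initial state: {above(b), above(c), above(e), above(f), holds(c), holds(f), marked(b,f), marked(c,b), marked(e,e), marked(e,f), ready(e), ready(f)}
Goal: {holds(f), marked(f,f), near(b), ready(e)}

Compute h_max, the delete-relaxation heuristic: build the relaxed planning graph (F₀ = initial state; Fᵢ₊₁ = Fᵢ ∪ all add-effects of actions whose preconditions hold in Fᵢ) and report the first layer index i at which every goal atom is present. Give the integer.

2

F0 = init (12 atoms)
F1 = F0 ∪ {holds(e), marked(b,c), marked(f,b), marked(f,e), near(b), near(c), near(e), near(f), ready(c)}  (21 atoms)
F2 = F1 ∪ {marked(c,c), marked(f,f)}  (23 atoms)
goal ⊆ F2  ⇒  h_max = 2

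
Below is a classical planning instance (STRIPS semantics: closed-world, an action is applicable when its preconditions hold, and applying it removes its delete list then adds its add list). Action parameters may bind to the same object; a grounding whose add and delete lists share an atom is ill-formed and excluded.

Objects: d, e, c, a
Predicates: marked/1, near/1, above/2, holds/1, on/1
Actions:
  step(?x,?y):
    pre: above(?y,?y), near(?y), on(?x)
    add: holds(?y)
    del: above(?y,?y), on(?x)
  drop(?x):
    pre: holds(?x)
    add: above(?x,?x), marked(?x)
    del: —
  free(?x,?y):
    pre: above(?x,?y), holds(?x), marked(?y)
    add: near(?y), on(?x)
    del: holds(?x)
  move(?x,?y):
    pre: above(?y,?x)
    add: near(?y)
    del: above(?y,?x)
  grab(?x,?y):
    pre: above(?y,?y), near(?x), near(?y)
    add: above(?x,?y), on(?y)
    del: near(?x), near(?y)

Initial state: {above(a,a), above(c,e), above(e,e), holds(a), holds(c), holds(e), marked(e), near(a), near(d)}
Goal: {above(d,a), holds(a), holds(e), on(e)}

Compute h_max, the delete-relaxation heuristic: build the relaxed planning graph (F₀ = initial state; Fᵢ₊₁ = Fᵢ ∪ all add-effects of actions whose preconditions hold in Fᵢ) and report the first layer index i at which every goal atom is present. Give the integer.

1

F0 = init (9 atoms)
F1 = F0 ∪ {above(c,c), above(d,a), marked(a), marked(c), near(c), near(e), on(a), on(c), on(e)}  (18 atoms)
goal ⊆ F1  ⇒  h_max = 1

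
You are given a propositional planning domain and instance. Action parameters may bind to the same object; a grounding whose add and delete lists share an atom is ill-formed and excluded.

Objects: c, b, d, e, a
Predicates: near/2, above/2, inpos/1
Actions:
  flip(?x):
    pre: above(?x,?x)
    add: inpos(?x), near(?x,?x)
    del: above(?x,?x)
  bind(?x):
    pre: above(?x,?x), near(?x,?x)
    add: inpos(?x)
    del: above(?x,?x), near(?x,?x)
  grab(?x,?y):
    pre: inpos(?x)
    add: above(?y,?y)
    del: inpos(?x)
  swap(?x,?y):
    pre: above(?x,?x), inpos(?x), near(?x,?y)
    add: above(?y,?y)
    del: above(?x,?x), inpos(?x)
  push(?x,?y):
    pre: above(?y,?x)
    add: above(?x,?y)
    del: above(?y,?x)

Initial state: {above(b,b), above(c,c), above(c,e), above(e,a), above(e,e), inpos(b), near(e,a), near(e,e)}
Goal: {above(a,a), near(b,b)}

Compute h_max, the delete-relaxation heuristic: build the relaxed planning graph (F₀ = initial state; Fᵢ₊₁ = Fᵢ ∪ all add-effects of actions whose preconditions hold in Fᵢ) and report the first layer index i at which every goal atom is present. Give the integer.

1

F0 = init (8 atoms)
F1 = F0 ∪ {above(a,a), above(a,e), above(d,d), above(e,c), inpos(c), inpos(e), near(b,b), near(c,c)}  (16 atoms)
goal ⊆ F1  ⇒  h_max = 1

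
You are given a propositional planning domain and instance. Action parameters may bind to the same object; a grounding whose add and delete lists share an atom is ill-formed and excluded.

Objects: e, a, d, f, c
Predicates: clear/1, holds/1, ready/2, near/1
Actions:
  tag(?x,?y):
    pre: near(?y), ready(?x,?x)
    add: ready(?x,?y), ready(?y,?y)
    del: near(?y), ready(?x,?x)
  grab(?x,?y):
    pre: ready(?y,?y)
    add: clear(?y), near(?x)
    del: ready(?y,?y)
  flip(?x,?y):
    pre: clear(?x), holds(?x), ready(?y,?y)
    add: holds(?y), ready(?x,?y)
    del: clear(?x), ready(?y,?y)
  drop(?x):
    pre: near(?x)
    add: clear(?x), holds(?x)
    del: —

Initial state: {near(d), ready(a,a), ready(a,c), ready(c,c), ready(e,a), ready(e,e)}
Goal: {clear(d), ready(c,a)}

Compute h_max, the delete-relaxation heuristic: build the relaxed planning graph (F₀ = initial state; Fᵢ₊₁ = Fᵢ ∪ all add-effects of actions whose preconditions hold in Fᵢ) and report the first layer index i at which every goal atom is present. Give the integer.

2

F0 = init (6 atoms)
F1 = F0 ∪ {clear(a), clear(c), clear(d), clear(e), holds(d), near(a), near(c), near(e), near(f), ready(a,d), ready(c,d), ready(d,d), ready(e,d)}  (19 atoms)
F2 = F1 ∪ {clear(f), holds(a), holds(c), holds(e), holds(f), ready(a,e), ready(a,f), ready(c,a), ready(c,e), ready(c,f), ready(d,a), ready(d,c), ready(d,e), ready(d,f), ready(e,c), ready(e,f), ready(f,f)}  (36 atoms)
goal ⊆ F2  ⇒  h_max = 2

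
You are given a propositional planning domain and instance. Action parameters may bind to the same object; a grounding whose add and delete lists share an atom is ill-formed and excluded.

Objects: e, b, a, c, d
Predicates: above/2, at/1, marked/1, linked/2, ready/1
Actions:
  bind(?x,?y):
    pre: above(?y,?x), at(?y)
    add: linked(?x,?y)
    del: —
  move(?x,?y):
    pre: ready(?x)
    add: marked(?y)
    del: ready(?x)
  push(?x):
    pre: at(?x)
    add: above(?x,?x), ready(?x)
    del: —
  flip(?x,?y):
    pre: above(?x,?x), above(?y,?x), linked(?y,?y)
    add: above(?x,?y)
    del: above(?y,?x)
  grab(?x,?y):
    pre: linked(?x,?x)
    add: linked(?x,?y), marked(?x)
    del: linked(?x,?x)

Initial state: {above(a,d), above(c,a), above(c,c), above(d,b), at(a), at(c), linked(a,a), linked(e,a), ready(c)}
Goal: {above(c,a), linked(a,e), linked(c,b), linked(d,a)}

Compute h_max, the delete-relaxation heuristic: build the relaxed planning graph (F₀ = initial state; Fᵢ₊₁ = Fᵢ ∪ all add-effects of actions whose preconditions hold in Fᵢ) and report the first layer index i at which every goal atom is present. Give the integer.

2

F0 = init (9 atoms)
F1 = F0 ∪ {above(a,a), linked(a,b), linked(a,c), linked(a,d), linked(a,e), linked(c,c), linked(d,a), marked(a), marked(b), marked(c), marked(d), marked(e), ready(a)}  (22 atoms)
F2 = F1 ∪ {above(a,c), linked(c,a), linked(c,b), linked(c,d), linked(c,e)}  (27 atoms)
goal ⊆ F2  ⇒  h_max = 2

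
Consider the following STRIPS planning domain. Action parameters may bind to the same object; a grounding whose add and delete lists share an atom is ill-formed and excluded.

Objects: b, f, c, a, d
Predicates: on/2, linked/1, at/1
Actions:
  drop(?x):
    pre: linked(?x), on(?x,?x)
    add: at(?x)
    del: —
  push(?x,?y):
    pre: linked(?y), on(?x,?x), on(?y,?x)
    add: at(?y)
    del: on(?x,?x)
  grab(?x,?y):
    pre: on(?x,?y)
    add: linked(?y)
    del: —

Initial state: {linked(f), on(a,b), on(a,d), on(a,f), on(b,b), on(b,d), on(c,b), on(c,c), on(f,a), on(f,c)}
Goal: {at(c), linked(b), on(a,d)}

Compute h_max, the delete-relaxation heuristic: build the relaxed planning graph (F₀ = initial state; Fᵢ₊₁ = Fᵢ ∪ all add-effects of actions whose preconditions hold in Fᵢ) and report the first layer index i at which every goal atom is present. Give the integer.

2

F0 = init (10 atoms)
F1 = F0 ∪ {at(f), linked(a), linked(b), linked(c), linked(d)}  (15 atoms)
F2 = F1 ∪ {at(a), at(b), at(c)}  (18 atoms)
goal ⊆ F2  ⇒  h_max = 2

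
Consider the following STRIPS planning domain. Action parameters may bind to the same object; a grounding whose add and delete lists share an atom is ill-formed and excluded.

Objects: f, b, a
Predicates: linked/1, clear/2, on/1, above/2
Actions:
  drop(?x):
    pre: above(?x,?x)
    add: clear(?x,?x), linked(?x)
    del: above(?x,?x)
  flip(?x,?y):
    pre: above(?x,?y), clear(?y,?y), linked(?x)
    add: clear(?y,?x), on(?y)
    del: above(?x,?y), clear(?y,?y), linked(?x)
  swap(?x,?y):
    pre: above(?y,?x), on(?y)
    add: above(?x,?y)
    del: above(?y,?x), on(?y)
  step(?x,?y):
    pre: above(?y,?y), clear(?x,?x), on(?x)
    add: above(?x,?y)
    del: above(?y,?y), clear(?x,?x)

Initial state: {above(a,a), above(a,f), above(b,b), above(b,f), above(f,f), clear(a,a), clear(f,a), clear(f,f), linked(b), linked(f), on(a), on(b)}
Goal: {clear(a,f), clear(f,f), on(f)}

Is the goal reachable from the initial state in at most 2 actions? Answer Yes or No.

No

1. flip(b,f)  →  {above(a,a), above(a,f), above(b,b), above(f,f), clear(a,a), clear(f,a), clear(f,b), linked(f), on(a), on(b), on(f)}
2. drop(f)  →  {above(a,a), above(a,f), above(b,b), clear(a,a), clear(f,a), clear(f,b), clear(f,f), linked(f), on(a), on(b), on(f)}
3. swap(f,a)  →  {above(a,a), above(b,b), above(f,a), clear(a,a), clear(f,a), clear(f,b), clear(f,f), linked(f), on(b), on(f)}
4. flip(f,a)  →  {above(a,a), above(b,b), clear(a,f), clear(f,a), clear(f,b), clear(f,f), on(a), on(b), on(f)}
optimal plan length = 4; 4 > 2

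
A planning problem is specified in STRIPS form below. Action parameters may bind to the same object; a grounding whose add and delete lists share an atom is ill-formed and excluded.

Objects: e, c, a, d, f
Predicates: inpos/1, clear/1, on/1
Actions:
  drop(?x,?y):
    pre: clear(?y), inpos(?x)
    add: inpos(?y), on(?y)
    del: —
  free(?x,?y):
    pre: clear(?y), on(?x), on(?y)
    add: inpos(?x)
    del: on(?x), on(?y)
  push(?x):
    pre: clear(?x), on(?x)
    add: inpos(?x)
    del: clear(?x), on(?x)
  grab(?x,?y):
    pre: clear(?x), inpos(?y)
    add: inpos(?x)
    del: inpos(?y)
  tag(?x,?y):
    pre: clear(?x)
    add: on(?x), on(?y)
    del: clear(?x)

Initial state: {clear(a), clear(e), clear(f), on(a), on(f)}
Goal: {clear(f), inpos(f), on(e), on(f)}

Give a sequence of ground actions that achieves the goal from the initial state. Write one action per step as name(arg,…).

1. free(f,a)  →  {clear(a), clear(e), clear(f), inpos(f)}
2. tag(e,f)  →  {clear(a), clear(f), inpos(f), on(e), on(f)}

free(f,a); tag(e,f)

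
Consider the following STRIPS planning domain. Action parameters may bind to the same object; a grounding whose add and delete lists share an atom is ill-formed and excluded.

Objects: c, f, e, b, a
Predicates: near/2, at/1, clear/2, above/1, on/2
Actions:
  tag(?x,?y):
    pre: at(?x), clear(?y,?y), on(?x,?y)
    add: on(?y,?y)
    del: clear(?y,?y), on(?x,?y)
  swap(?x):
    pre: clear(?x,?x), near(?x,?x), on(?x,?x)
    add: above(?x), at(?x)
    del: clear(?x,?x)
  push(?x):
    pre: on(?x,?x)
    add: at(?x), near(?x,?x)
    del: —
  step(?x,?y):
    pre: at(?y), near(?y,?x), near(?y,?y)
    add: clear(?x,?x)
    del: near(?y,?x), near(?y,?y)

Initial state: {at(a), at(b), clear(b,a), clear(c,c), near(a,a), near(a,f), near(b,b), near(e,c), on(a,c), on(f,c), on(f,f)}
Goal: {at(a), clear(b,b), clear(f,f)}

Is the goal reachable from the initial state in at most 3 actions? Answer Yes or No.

Yes

1. step(f,a)  →  {at(a), at(b), clear(b,a), clear(c,c), clear(f,f), near(b,b), near(e,c), on(a,c), on(f,c), on(f,f)}
2. step(b,b)  →  {at(a), at(b), clear(b,a), clear(b,b), clear(c,c), clear(f,f), near(e,c), on(a,c), on(f,c), on(f,f)}
optimal plan length = 2; 2 ≤ 3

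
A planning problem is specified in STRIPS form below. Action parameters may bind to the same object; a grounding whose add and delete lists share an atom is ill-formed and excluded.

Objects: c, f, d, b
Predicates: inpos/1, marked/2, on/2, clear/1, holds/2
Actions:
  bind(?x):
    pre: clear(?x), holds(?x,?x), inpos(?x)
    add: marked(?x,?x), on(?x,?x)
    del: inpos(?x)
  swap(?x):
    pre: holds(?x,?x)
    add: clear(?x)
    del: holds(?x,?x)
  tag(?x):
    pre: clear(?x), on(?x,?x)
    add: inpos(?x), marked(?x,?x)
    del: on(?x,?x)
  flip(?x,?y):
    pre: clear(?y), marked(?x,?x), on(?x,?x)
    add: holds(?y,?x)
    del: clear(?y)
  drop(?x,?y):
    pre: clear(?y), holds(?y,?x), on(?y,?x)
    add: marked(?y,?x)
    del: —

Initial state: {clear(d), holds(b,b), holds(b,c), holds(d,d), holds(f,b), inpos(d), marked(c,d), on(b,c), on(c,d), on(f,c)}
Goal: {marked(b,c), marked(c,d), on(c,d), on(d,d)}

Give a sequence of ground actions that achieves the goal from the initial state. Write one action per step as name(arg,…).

bind(d); swap(b); drop(c,b)

1. bind(d)  →  {clear(d), holds(b,b), holds(b,c), holds(d,d), holds(f,b), marked(c,d), marked(d,d), on(b,c), on(c,d), on(d,d), on(f,c)}
2. swap(b)  →  {clear(b), clear(d), holds(b,c), holds(d,d), holds(f,b), marked(c,d), marked(d,d), on(b,c), on(c,d), on(d,d), on(f,c)}
3. drop(c,b)  →  {clear(b), clear(d), holds(b,c), holds(d,d), holds(f,b), marked(b,c), marked(c,d), marked(d,d), on(b,c), on(c,d), on(d,d), on(f,c)}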